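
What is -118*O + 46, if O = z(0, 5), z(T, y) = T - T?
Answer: 46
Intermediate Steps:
z(T, y) = 0
O = 0
-118*O + 46 = -118*0 + 46 = 0 + 46 = 46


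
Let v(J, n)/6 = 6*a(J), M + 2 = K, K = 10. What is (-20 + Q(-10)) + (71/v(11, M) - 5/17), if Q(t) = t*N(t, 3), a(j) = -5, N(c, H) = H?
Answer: -155107/3060 ≈ -50.689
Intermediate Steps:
Q(t) = 3*t (Q(t) = t*3 = 3*t)
M = 8 (M = -2 + 10 = 8)
v(J, n) = -180 (v(J, n) = 6*(6*(-5)) = 6*(-30) = -180)
(-20 + Q(-10)) + (71/v(11, M) - 5/17) = (-20 + 3*(-10)) + (71/(-180) - 5/17) = (-20 - 30) + (71*(-1/180) - 5*1/17) = -50 + (-71/180 - 5/17) = -50 - 2107/3060 = -155107/3060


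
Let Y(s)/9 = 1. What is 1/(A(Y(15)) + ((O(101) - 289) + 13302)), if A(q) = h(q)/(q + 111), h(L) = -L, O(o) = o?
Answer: 40/524557 ≈ 7.6255e-5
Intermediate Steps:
Y(s) = 9 (Y(s) = 9*1 = 9)
A(q) = -q/(111 + q) (A(q) = (-q)/(q + 111) = (-q)/(111 + q) = -q/(111 + q))
1/(A(Y(15)) + ((O(101) - 289) + 13302)) = 1/(-1*9/(111 + 9) + ((101 - 289) + 13302)) = 1/(-1*9/120 + (-188 + 13302)) = 1/(-1*9*1/120 + 13114) = 1/(-3/40 + 13114) = 1/(524557/40) = 40/524557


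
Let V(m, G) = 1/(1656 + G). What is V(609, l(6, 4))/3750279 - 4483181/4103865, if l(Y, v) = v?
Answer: -372131707484593/340646137187148 ≈ -1.0924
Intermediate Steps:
V(609, l(6, 4))/3750279 - 4483181/4103865 = 1/((1656 + 4)*3750279) - 4483181/4103865 = (1/3750279)/1660 - 4483181*1/4103865 = (1/1660)*(1/3750279) - 4483181/4103865 = 1/6225463140 - 4483181/4103865 = -372131707484593/340646137187148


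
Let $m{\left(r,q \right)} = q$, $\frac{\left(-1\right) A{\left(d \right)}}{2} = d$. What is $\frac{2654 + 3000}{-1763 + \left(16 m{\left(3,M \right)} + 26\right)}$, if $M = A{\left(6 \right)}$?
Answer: $- \frac{5654}{1929} \approx -2.9311$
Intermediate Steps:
$A{\left(d \right)} = - 2 d$
$M = -12$ ($M = \left(-2\right) 6 = -12$)
$\frac{2654 + 3000}{-1763 + \left(16 m{\left(3,M \right)} + 26\right)} = \frac{2654 + 3000}{-1763 + \left(16 \left(-12\right) + 26\right)} = \frac{5654}{-1763 + \left(-192 + 26\right)} = \frac{5654}{-1763 - 166} = \frac{5654}{-1929} = 5654 \left(- \frac{1}{1929}\right) = - \frac{5654}{1929}$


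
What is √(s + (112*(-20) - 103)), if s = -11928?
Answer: I*√14271 ≈ 119.46*I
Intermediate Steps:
√(s + (112*(-20) - 103)) = √(-11928 + (112*(-20) - 103)) = √(-11928 + (-2240 - 103)) = √(-11928 - 2343) = √(-14271) = I*√14271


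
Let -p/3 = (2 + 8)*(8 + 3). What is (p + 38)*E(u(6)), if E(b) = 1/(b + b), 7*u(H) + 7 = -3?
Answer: 511/5 ≈ 102.20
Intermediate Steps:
p = -330 (p = -3*(2 + 8)*(8 + 3) = -30*11 = -3*110 = -330)
u(H) = -10/7 (u(H) = -1 + (1/7)*(-3) = -1 - 3/7 = -10/7)
E(b) = 1/(2*b)
(p + 38)*E(u(6)) = (-330 + 38)*(1/(2*(-10/7))) = -146*(-7)/10 = -292*(-7/20) = 511/5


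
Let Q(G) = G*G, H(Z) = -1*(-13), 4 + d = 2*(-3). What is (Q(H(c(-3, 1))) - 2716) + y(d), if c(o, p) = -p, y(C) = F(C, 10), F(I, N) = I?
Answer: -2557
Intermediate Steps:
d = -10 (d = -4 + 2*(-3) = -4 - 6 = -10)
y(C) = C
H(Z) = 13
Q(G) = G²
(Q(H(c(-3, 1))) - 2716) + y(d) = (13² - 2716) - 10 = (169 - 2716) - 10 = -2547 - 10 = -2557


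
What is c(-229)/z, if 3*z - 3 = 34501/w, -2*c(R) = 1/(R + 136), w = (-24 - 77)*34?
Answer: -1717/750169 ≈ -0.0022888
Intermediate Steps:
w = -3434 (w = -101*34 = -3434)
c(R) = -1/(2*(136 + R)) (c(R) = -1/(2*(R + 136)) = -1/(2*(136 + R)))
z = -24199/10302 (z = 1 + (34501/(-3434))/3 = 1 + (34501*(-1/3434))/3 = 1 + (1/3)*(-34501/3434) = 1 - 34501/10302 = -24199/10302 ≈ -2.3490)
c(-229)/z = (-1/(272 + 2*(-229)))/(-24199/10302) = -1/(272 - 458)*(-10302/24199) = -1/(-186)*(-10302/24199) = -1*(-1/186)*(-10302/24199) = (1/186)*(-10302/24199) = -1717/750169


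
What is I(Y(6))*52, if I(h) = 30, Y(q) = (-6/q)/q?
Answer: 1560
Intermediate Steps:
Y(q) = -6/q**2
I(Y(6))*52 = 30*52 = 1560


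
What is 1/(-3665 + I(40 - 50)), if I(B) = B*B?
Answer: -1/3565 ≈ -0.00028051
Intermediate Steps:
I(B) = B²
1/(-3665 + I(40 - 50)) = 1/(-3665 + (40 - 50)²) = 1/(-3665 + (-10)²) = 1/(-3665 + 100) = 1/(-3565) = -1/3565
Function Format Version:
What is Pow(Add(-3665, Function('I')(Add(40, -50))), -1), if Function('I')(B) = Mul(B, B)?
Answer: Rational(-1, 3565) ≈ -0.00028051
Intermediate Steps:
Function('I')(B) = Pow(B, 2)
Pow(Add(-3665, Function('I')(Add(40, -50))), -1) = Pow(Add(-3665, Pow(Add(40, -50), 2)), -1) = Pow(Add(-3665, Pow(-10, 2)), -1) = Pow(Add(-3665, 100), -1) = Pow(-3565, -1) = Rational(-1, 3565)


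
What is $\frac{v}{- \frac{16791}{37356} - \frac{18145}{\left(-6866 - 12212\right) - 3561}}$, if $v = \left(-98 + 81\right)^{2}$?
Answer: $\frac{4792314076}{5837121} \approx 821.01$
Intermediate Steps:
$v = 289$ ($v = \left(-17\right)^{2} = 289$)
$\frac{v}{- \frac{16791}{37356} - \frac{18145}{\left(-6866 - 12212\right) - 3561}} = \frac{289}{- \frac{16791}{37356} - \frac{18145}{\left(-6866 - 12212\right) - 3561}} = \frac{289}{\left(-16791\right) \frac{1}{37356} - \frac{18145}{-19078 - 3561}} = \frac{289}{- \frac{5597}{12452} - \frac{18145}{-22639}} = \frac{289}{- \frac{5597}{12452} - - \frac{18145}{22639}} = \frac{289}{- \frac{5597}{12452} + \frac{18145}{22639}} = \frac{289}{\frac{99231057}{281900828}} = 289 \cdot \frac{281900828}{99231057} = \frac{4792314076}{5837121}$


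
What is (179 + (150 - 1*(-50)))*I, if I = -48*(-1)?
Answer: 18192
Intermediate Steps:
I = 48
(179 + (150 - 1*(-50)))*I = (179 + (150 - 1*(-50)))*48 = (179 + (150 + 50))*48 = (179 + 200)*48 = 379*48 = 18192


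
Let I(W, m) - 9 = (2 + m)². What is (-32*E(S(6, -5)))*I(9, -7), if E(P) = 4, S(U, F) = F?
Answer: -4352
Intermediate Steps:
I(W, m) = 9 + (2 + m)²
(-32*E(S(6, -5)))*I(9, -7) = (-32*4)*(9 + (2 - 7)²) = -128*(9 + (-5)²) = -128*(9 + 25) = -128*34 = -4352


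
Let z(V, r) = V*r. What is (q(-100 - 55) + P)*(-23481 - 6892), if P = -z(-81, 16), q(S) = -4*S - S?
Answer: -62902483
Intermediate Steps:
q(S) = -5*S
P = 1296 (P = -(-81)*16 = -1*(-1296) = 1296)
(q(-100 - 55) + P)*(-23481 - 6892) = (-5*(-100 - 55) + 1296)*(-23481 - 6892) = (-5*(-155) + 1296)*(-30373) = (775 + 1296)*(-30373) = 2071*(-30373) = -62902483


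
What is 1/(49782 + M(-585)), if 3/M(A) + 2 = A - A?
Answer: 2/99561 ≈ 2.0088e-5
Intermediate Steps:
M(A) = -3/2 (M(A) = 3/(-2 + (A - A)) = 3/(-2 + 0) = 3/(-2) = 3*(-½) = -3/2)
1/(49782 + M(-585)) = 1/(49782 - 3/2) = 1/(99561/2) = 2/99561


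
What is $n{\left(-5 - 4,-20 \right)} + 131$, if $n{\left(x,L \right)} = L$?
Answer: $111$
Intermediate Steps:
$n{\left(-5 - 4,-20 \right)} + 131 = -20 + 131 = 111$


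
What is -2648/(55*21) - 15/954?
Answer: -282613/122430 ≈ -2.3084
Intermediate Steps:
-2648/(55*21) - 15/954 = -2648/1155 - 15*1/954 = -2648*1/1155 - 5/318 = -2648/1155 - 5/318 = -282613/122430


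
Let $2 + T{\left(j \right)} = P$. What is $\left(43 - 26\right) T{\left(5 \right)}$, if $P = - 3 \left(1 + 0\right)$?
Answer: $-85$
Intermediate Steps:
$P = -3$ ($P = \left(-3\right) 1 = -3$)
$T{\left(j \right)} = -5$ ($T{\left(j \right)} = -2 - 3 = -5$)
$\left(43 - 26\right) T{\left(5 \right)} = \left(43 - 26\right) \left(-5\right) = 17 \left(-5\right) = -85$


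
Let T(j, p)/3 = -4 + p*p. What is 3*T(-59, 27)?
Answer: 6525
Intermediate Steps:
T(j, p) = -12 + 3*p**2 (T(j, p) = 3*(-4 + p*p) = 3*(-4 + p**2) = -12 + 3*p**2)
3*T(-59, 27) = 3*(-12 + 3*27**2) = 3*(-12 + 3*729) = 3*(-12 + 2187) = 3*2175 = 6525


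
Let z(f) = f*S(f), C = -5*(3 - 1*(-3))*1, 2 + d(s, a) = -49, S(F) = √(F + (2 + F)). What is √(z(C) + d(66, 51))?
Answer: √(-51 - 30*I*√58) ≈ 9.5681 - 11.939*I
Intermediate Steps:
S(F) = √(2 + 2*F)
d(s, a) = -51 (d(s, a) = -2 - 49 = -51)
C = -30 (C = -5*(3 + 3)*1 = -5*6*1 = -30*1 = -30)
z(f) = f*√(2 + 2*f)
√(z(C) + d(66, 51)) = √(-30*√(2 + 2*(-30)) - 51) = √(-30*√(2 - 60) - 51) = √(-30*I*√58 - 51) = √(-51 - 30*I*√58)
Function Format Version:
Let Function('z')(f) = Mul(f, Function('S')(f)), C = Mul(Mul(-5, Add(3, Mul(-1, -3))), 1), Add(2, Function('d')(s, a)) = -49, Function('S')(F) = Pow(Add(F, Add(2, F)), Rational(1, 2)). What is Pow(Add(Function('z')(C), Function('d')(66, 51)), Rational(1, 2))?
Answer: Pow(Add(-51, Mul(-30, I, Pow(58, Rational(1, 2)))), Rational(1, 2)) ≈ Add(9.5681, Mul(-11.939, I))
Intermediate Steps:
Function('S')(F) = Pow(Add(2, Mul(2, F)), Rational(1, 2))
Function('d')(s, a) = -51 (Function('d')(s, a) = Add(-2, -49) = -51)
C = -30 (C = Mul(Mul(-5, Add(3, 3)), 1) = Mul(Mul(-5, 6), 1) = Mul(-30, 1) = -30)
Function('z')(f) = Mul(f, Pow(Add(2, Mul(2, f)), Rational(1, 2)))
Pow(Add(Function('z')(C), Function('d')(66, 51)), Rational(1, 2)) = Pow(Add(Mul(-30, Pow(Add(2, Mul(2, -30)), Rational(1, 2))), -51), Rational(1, 2)) = Pow(Add(Mul(-30, Pow(Add(2, -60), Rational(1, 2))), -51), Rational(1, 2)) = Pow(Add(Mul(-30, Pow(-58, Rational(1, 2))), -51), Rational(1, 2)) = Pow(Add(Mul(-30, Mul(I, Pow(58, Rational(1, 2)))), -51), Rational(1, 2)) = Pow(Add(Mul(-30, I, Pow(58, Rational(1, 2))), -51), Rational(1, 2)) = Pow(Add(-51, Mul(-30, I, Pow(58, Rational(1, 2)))), Rational(1, 2))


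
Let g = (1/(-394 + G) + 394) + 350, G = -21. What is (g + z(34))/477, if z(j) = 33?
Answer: 322454/197955 ≈ 1.6289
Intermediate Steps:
g = 308759/415 (g = (1/(-394 - 21) + 394) + 350 = (1/(-415) + 394) + 350 = (-1/415 + 394) + 350 = 163509/415 + 350 = 308759/415 ≈ 744.00)
(g + z(34))/477 = (308759/415 + 33)/477 = (1/477)*(322454/415) = 322454/197955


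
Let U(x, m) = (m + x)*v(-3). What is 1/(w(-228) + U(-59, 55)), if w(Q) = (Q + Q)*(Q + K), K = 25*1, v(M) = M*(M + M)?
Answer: 1/92496 ≈ 1.0811e-5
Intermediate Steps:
v(M) = 2*M² (v(M) = M*(2*M) = 2*M²)
K = 25
U(x, m) = 18*m + 18*x (U(x, m) = (m + x)*(2*(-3)²) = (m + x)*(2*9) = (m + x)*18 = 18*m + 18*x)
w(Q) = 2*Q*(25 + Q) (w(Q) = (Q + Q)*(Q + 25) = (2*Q)*(25 + Q) = 2*Q*(25 + Q))
1/(w(-228) + U(-59, 55)) = 1/(2*(-228)*(25 - 228) + (18*55 + 18*(-59))) = 1/(2*(-228)*(-203) + (990 - 1062)) = 1/(92568 - 72) = 1/92496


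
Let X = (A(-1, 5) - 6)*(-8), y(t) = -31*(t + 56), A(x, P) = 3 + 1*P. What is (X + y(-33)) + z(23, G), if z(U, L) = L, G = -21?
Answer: -750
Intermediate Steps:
A(x, P) = 3 + P
y(t) = -1736 - 31*t (y(t) = -31*(56 + t) = -1736 - 31*t)
X = -16 (X = ((3 + 5) - 6)*(-8) = (8 - 6)*(-8) = 2*(-8) = -16)
(X + y(-33)) + z(23, G) = (-16 + (-1736 - 31*(-33))) - 21 = (-16 + (-1736 + 1023)) - 21 = (-16 - 713) - 21 = -729 - 21 = -750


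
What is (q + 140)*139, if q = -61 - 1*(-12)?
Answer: 12649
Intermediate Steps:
q = -49 (q = -61 + 12 = -49)
(q + 140)*139 = (-49 + 140)*139 = 91*139 = 12649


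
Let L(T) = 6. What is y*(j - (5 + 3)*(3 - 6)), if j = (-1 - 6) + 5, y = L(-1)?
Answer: 132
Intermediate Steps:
y = 6
j = -2 (j = -7 + 5 = -2)
y*(j - (5 + 3)*(3 - 6)) = 6*(-2 - (5 + 3)*(3 - 6)) = 6*(-2 - 8*(-3)) = 6*(-2 - 1*(-24)) = 6*(-2 + 24) = 6*22 = 132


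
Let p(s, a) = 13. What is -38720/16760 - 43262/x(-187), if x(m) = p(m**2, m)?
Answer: -18139362/5447 ≈ -3330.2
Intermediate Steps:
x(m) = 13
-38720/16760 - 43262/x(-187) = -38720/16760 - 43262/13 = -38720*1/16760 - 43262*1/13 = -968/419 - 43262/13 = -18139362/5447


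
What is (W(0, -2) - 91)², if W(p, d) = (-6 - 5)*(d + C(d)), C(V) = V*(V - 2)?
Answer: 24649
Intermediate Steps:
C(V) = V*(-2 + V)
W(p, d) = -11*d - 11*d*(-2 + d) (W(p, d) = (-6 - 5)*(d + d*(-2 + d)) = -11*(d + d*(-2 + d)) = -11*d - 11*d*(-2 + d))
(W(0, -2) - 91)² = (11*(-2)*(1 - 1*(-2)) - 91)² = (11*(-2)*(1 + 2) - 91)² = (11*(-2)*3 - 91)² = (-66 - 91)² = (-157)² = 24649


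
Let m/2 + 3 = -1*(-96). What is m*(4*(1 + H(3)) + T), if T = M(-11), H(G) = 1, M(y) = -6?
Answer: 372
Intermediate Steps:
T = -6
m = 186 (m = -6 + 2*(-1*(-96)) = -6 + 2*96 = -6 + 192 = 186)
m*(4*(1 + H(3)) + T) = 186*(4*(1 + 1) - 6) = 186*(4*2 - 6) = 186*(8 - 6) = 186*2 = 372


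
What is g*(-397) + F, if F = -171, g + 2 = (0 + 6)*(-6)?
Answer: 14915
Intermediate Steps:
g = -38 (g = -2 + (0 + 6)*(-6) = -2 + 6*(-6) = -2 - 36 = -38)
g*(-397) + F = -38*(-397) - 171 = 15086 - 171 = 14915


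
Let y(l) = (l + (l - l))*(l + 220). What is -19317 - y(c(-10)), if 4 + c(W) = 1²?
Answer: -18666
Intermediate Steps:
c(W) = -3 (c(W) = -4 + 1² = -4 + 1 = -3)
y(l) = l*(220 + l) (y(l) = (l + 0)*(220 + l) = l*(220 + l))
-19317 - y(c(-10)) = -19317 - (-3)*(220 - 3) = -19317 - (-3)*217 = -19317 - 1*(-651) = -19317 + 651 = -18666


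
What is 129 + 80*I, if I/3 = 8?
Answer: 2049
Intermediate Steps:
I = 24 (I = 3*8 = 24)
129 + 80*I = 129 + 80*24 = 129 + 1920 = 2049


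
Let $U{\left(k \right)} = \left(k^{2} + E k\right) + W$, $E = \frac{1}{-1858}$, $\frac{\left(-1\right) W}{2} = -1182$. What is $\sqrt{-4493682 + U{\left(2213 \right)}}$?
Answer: $\frac{\sqrt{1401750532610}}{1858} \approx 637.22$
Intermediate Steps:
$W = 2364$ ($W = \left(-2\right) \left(-1182\right) = 2364$)
$E = - \frac{1}{1858} \approx -0.00053821$
$U{\left(k \right)} = 2364 + k^{2} - \frac{k}{1858}$ ($U{\left(k \right)} = \left(k^{2} - \frac{k}{1858}\right) + 2364 = 2364 + k^{2} - \frac{k}{1858}$)
$\sqrt{-4493682 + U{\left(2213 \right)}} = \sqrt{-4493682 + \left(2364 + 2213^{2} - \frac{2213}{1858}\right)} = \sqrt{-4493682 + \left(2364 + 4897369 - \frac{2213}{1858}\right)} = \sqrt{-4493682 + \frac{9103701701}{1858}} = \sqrt{\frac{754440545}{1858}} = \frac{\sqrt{1401750532610}}{1858}$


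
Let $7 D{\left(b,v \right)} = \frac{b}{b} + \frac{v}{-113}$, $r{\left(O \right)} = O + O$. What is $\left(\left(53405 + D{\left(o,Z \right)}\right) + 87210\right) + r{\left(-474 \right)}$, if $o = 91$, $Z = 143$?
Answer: $\frac{110476567}{791} \approx 1.3967 \cdot 10^{5}$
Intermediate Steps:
$r{\left(O \right)} = 2 O$
$D{\left(b,v \right)} = \frac{1}{7} - \frac{v}{791}$ ($D{\left(b,v \right)} = \frac{\frac{b}{b} + \frac{v}{-113}}{7} = \frac{1 + v \left(- \frac{1}{113}\right)}{7} = \frac{1 - \frac{v}{113}}{7} = \frac{1}{7} - \frac{v}{791}$)
$\left(\left(53405 + D{\left(o,Z \right)}\right) + 87210\right) + r{\left(-474 \right)} = \left(\left(53405 + \left(\frac{1}{7} - \frac{143}{791}\right)\right) + 87210\right) + 2 \left(-474\right) = \left(\left(53405 + \left(\frac{1}{7} - \frac{143}{791}\right)\right) + 87210\right) - 948 = \left(\left(53405 - \frac{30}{791}\right) + 87210\right) - 948 = \left(\frac{42243325}{791} + 87210\right) - 948 = \frac{111226435}{791} - 948 = \frac{110476567}{791}$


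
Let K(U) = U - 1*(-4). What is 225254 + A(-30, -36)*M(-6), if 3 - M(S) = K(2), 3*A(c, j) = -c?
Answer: 225224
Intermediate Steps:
K(U) = 4 + U (K(U) = U + 4 = 4 + U)
A(c, j) = -c/3 (A(c, j) = (-c)/3 = -c/3)
M(S) = -3 (M(S) = 3 - (4 + 2) = 3 - 1*6 = 3 - 6 = -3)
225254 + A(-30, -36)*M(-6) = 225254 - 1/3*(-30)*(-3) = 225254 + 10*(-3) = 225254 - 30 = 225224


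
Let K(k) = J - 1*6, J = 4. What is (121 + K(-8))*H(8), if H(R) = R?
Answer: 952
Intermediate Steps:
K(k) = -2 (K(k) = 4 - 1*6 = 4 - 6 = -2)
(121 + K(-8))*H(8) = (121 - 2)*8 = 119*8 = 952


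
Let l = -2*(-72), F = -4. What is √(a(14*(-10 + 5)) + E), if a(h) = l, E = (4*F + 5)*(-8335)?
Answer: √91829 ≈ 303.03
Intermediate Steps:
E = 91685 (E = (4*(-4) + 5)*(-8335) = (-16 + 5)*(-8335) = -11*(-8335) = 91685)
l = 144
a(h) = 144
√(a(14*(-10 + 5)) + E) = √(144 + 91685) = √91829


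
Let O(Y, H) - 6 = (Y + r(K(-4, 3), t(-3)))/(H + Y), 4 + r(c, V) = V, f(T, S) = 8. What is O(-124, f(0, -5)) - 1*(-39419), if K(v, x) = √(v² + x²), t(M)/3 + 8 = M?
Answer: 4573461/116 ≈ 39426.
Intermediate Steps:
t(M) = -24 + 3*M
r(c, V) = -4 + V
O(Y, H) = 6 + (-37 + Y)/(H + Y) (O(Y, H) = 6 + (Y + (-4 + (-24 + 3*(-3))))/(H + Y) = 6 + (Y + (-4 + (-24 - 9)))/(H + Y) = 6 + (Y + (-4 - 33))/(H + Y) = 6 + (Y - 37)/(H + Y) = 6 + (-37 + Y)/(H + Y))
O(-124, f(0, -5)) - 1*(-39419) = (-37 + 6*8 + 7*(-124))/(8 - 124) - 1*(-39419) = (-37 + 48 - 868)/(-116) + 39419 = -1/116*(-857) + 39419 = 857/116 + 39419 = 4573461/116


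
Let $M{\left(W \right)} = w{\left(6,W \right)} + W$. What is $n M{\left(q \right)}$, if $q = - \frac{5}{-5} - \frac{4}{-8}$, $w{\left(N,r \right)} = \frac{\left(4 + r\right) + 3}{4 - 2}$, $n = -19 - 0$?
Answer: $- \frac{437}{4} \approx -109.25$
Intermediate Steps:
$n = -19$ ($n = -19 + 0 = -19$)
$w{\left(N,r \right)} = \frac{7}{2} + \frac{r}{2}$ ($w{\left(N,r \right)} = \frac{7 + r}{2} = \left(7 + r\right) \frac{1}{2} = \frac{7}{2} + \frac{r}{2}$)
$q = \frac{3}{2}$ ($q = \left(-5\right) \left(- \frac{1}{5}\right) - - \frac{1}{2} = 1 + \frac{1}{2} = \frac{3}{2} \approx 1.5$)
$M{\left(W \right)} = \frac{7}{2} + \frac{3 W}{2}$ ($M{\left(W \right)} = \left(\frac{7}{2} + \frac{W}{2}\right) + W = \frac{7}{2} + \frac{3 W}{2}$)
$n M{\left(q \right)} = - 19 \left(\frac{7}{2} + \frac{3}{2} \cdot \frac{3}{2}\right) = - 19 \left(\frac{7}{2} + \frac{9}{4}\right) = \left(-19\right) \frac{23}{4} = - \frac{437}{4}$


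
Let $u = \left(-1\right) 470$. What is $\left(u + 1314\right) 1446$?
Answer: $1220424$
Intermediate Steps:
$u = -470$
$\left(u + 1314\right) 1446 = \left(-470 + 1314\right) 1446 = 844 \cdot 1446 = 1220424$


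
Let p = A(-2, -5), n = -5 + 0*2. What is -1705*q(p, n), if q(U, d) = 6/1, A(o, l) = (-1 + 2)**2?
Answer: -10230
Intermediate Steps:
A(o, l) = 1 (A(o, l) = 1**2 = 1)
n = -5 (n = -5 + 0 = -5)
p = 1
q(U, d) = 6 (q(U, d) = 6*1 = 6)
-1705*q(p, n) = -1705*6 = -10230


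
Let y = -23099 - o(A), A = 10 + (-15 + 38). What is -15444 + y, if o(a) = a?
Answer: -38576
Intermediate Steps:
A = 33 (A = 10 + 23 = 33)
y = -23132 (y = -23099 - 1*33 = -23099 - 33 = -23132)
-15444 + y = -15444 - 23132 = -38576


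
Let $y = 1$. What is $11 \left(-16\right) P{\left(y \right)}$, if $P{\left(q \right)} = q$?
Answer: $-176$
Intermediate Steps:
$11 \left(-16\right) P{\left(y \right)} = 11 \left(-16\right) 1 = \left(-176\right) 1 = -176$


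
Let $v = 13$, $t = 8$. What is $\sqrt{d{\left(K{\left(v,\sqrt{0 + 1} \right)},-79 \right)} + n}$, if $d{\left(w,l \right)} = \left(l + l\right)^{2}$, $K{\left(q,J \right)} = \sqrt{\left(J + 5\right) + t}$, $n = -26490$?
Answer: $i \sqrt{1526} \approx 39.064 i$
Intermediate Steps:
$K{\left(q,J \right)} = \sqrt{13 + J}$ ($K{\left(q,J \right)} = \sqrt{\left(J + 5\right) + 8} = \sqrt{\left(5 + J\right) + 8} = \sqrt{13 + J}$)
$d{\left(w,l \right)} = 4 l^{2}$ ($d{\left(w,l \right)} = \left(2 l\right)^{2} = 4 l^{2}$)
$\sqrt{d{\left(K{\left(v,\sqrt{0 + 1} \right)},-79 \right)} + n} = \sqrt{4 \left(-79\right)^{2} - 26490} = \sqrt{4 \cdot 6241 - 26490} = \sqrt{24964 - 26490} = \sqrt{-1526} = i \sqrt{1526}$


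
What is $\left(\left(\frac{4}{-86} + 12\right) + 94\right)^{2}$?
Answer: $\frac{20757136}{1849} \approx 11226.0$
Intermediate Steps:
$\left(\left(\frac{4}{-86} + 12\right) + 94\right)^{2} = \left(\left(4 \left(- \frac{1}{86}\right) + 12\right) + 94\right)^{2} = \left(\left(- \frac{2}{43} + 12\right) + 94\right)^{2} = \left(\frac{514}{43} + 94\right)^{2} = \left(\frac{4556}{43}\right)^{2} = \frac{20757136}{1849}$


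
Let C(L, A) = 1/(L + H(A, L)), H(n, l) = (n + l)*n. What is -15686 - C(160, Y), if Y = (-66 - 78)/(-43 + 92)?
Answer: -11357665503/724064 ≈ -15686.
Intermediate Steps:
H(n, l) = n*(l + n) (H(n, l) = (l + n)*n = n*(l + n))
Y = -144/49 ≈ -2.9388
C(L, A) = 1/(L + A*(A + L)) (C(L, A) = 1/(L + A*(L + A)) = 1/(L + A*(A + L)))
-15686 - C(160, Y) = -15686 - 1/(160 - 144*(-144/49 + 160)/49) = -15686 - 1/(160 - 144/49*7696/49) = -15686 - 1/(160 - 1108224/2401) = -15686 - 1/(-724064/2401) = -15686 - 1*(-2401/724064) = -15686 + 2401/724064 = -11357665503/724064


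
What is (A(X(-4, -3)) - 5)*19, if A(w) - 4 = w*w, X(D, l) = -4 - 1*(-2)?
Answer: 57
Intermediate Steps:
X(D, l) = -2 (X(D, l) = -4 + 2 = -2)
A(w) = 4 + w² (A(w) = 4 + w*w = 4 + w²)
(A(X(-4, -3)) - 5)*19 = ((4 + (-2)²) - 5)*19 = ((4 + 4) - 5)*19 = (8 - 5)*19 = 3*19 = 57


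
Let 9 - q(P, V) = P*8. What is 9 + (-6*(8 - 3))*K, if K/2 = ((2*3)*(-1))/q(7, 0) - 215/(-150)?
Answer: -3979/47 ≈ -84.660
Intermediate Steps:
q(P, V) = 9 - 8*P (q(P, V) = 9 - P*8 = 9 - 8*P)
K = 2201/705 (K = 2*(((2*3)*(-1))/(9 - 8*7) - 215/(-150)) = 2*((6*(-1))/(9 - 56) - 215*(-1/150)) = 2*(-6/(-47) + 43/30) = 2*(-6*(-1/47) + 43/30) = 2*(6/47 + 43/30) = 2*(2201/1410) = 2201/705 ≈ 3.1220)
9 + (-6*(8 - 3))*K = 9 - 6*(8 - 3)*(2201/705) = 9 - 6*5*(2201/705) = 9 - 30*2201/705 = 9 - 4402/47 = -3979/47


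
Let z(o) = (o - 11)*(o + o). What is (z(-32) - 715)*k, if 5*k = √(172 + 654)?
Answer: 2037*√826/5 ≈ 11709.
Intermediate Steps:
z(o) = 2*o*(-11 + o) (z(o) = (-11 + o)*(2*o) = 2*o*(-11 + o))
k = √826/5 (k = √(172 + 654)/5 = √826/5 ≈ 5.7480)
(z(-32) - 715)*k = (2*(-32)*(-11 - 32) - 715)*(√826/5) = (2*(-32)*(-43) - 715)*(√826/5) = (2752 - 715)*(√826/5) = 2037*(√826/5) = 2037*√826/5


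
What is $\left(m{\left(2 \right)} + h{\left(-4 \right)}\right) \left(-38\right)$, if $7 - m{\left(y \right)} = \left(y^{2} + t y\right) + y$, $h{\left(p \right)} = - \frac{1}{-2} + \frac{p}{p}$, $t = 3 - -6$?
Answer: $589$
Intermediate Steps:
$t = 9$ ($t = 3 + 6 = 9$)
$h{\left(p \right)} = \frac{3}{2}$ ($h{\left(p \right)} = \left(-1\right) \left(- \frac{1}{2}\right) + 1 = \frac{1}{2} + 1 = \frac{3}{2}$)
$m{\left(y \right)} = 7 - y^{2} - 10 y$ ($m{\left(y \right)} = 7 - \left(\left(y^{2} + 9 y\right) + y\right) = 7 - \left(y^{2} + 10 y\right) = 7 - y^{2} - 10 y$)
$\left(m{\left(2 \right)} + h{\left(-4 \right)}\right) \left(-38\right) = \left(\left(7 - 2^{2} - 20\right) + \frac{3}{2}\right) \left(-38\right) = \left(\left(7 - 4 - 20\right) + \frac{3}{2}\right) \left(-38\right) = \left(-17 + \frac{3}{2}\right) \left(-38\right) = \left(- \frac{31}{2}\right) \left(-38\right) = 589$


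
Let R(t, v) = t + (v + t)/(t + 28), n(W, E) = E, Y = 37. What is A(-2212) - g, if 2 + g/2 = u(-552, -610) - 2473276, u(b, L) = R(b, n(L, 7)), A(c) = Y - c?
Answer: 1296875613/262 ≈ 4.9499e+6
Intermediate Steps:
A(c) = 37 - c
R(t, v) = t + (t + v)/(28 + t)
u(b, L) = (7 + b² + 29*b)/(28 + b)
g = -1296286375/262 (g = -4 + 2*((7 + (-552)² + 29*(-552))/(28 - 552) - 2473276) = -4 + 2*((7 + 304704 - 16008)/(-524) - 2473276) = -4 + 2*(-1/524*288703 - 2473276) = -4 + 2*(-288703/524 - 2473276) = -4 + 2*(-1296285327/524) = -4 - 1296285327/262 = -1296286375/262 ≈ -4.9477e+6)
A(-2212) - g = (37 - 1*(-2212)) - 1*(-1296286375/262) = (37 + 2212) + 1296286375/262 = 2249 + 1296286375/262 = 1296875613/262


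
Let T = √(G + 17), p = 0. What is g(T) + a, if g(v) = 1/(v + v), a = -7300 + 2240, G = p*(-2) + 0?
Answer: -5060 + √17/34 ≈ -5059.9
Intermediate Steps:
G = 0 (G = 0*(-2) + 0 = 0 + 0 = 0)
T = √17 (T = √(0 + 17) = √17 ≈ 4.1231)
a = -5060
g(v) = 1/(2*v)
g(T) + a = 1/(2*(√17)) - 5060 = (√17/17)/2 - 5060 = √17/34 - 5060 = -5060 + √17/34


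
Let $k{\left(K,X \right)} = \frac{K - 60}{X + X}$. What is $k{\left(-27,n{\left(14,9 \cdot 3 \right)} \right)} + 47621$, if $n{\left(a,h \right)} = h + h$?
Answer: $\frac{1714327}{36} \approx 47620.0$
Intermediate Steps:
$n{\left(a,h \right)} = 2 h$
$k{\left(K,X \right)} = \frac{-60 + K}{2 X}$
$k{\left(-27,n{\left(14,9 \cdot 3 \right)} \right)} + 47621 = \frac{-60 - 27}{2 \cdot 2 \cdot 9 \cdot 3} + 47621 = \frac{1}{2} \frac{1}{2 \cdot 27} \left(-87\right) + 47621 = \frac{1}{2} \cdot \frac{1}{54} \left(-87\right) + 47621 = - \frac{29}{36} + 47621 = \frac{1714327}{36}$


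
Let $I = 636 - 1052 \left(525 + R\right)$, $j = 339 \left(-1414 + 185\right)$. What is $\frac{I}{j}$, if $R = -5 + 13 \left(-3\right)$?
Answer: $\frac{505376}{416631} \approx 1.213$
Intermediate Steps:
$R = -44$ ($R = -5 - 39 = -44$)
$j = -416631$ ($j = 339 \left(-1229\right) = -416631$)
$I = -505376$ ($I = 636 - 1052 \left(525 - 44\right) = 636 - 506012 = -505376$)
$\frac{I}{j} = - \frac{505376}{-416631} = \left(-505376\right) \left(- \frac{1}{416631}\right) = \frac{505376}{416631}$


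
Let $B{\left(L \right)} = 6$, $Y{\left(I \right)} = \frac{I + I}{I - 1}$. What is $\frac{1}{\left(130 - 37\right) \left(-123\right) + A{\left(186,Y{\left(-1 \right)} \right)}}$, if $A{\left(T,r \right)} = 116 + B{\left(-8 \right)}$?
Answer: $- \frac{1}{11317} \approx -8.8363 \cdot 10^{-5}$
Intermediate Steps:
$Y{\left(I \right)} = \frac{2 I}{-1 + I}$
$A{\left(T,r \right)} = 122$ ($A{\left(T,r \right)} = 116 + 6 = 122$)
$\frac{1}{\left(130 - 37\right) \left(-123\right) + A{\left(186,Y{\left(-1 \right)} \right)}} = \frac{1}{\left(130 - 37\right) \left(-123\right) + 122} = \frac{1}{93 \left(-123\right) + 122} = \frac{1}{-11439 + 122} = \frac{1}{-11317} = - \frac{1}{11317}$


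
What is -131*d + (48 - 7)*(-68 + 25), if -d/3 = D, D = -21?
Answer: -10016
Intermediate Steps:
d = 63 (d = -3*(-21) = 63)
-131*d + (48 - 7)*(-68 + 25) = -131*63 + (48 - 7)*(-68 + 25) = -8253 + 41*(-43) = -8253 - 1763 = -10016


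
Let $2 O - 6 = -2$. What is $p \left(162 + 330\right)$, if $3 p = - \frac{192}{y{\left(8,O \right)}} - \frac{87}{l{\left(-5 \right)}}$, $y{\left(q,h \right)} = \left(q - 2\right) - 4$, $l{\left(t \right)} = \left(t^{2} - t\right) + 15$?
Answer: $- \frac{240916}{15} \approx -16061.0$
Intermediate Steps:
$l{\left(t \right)} = 15 + t^{2} - t$
$O = 2$ ($O = 3 + \frac{1}{2} \left(-2\right) = 3 - 1 = 2$)
$y{\left(q,h \right)} = -6 + q$ ($y{\left(q,h \right)} = \left(-2 + q\right) - 4 = -6 + q$)
$p = - \frac{1469}{45}$ ($p = \frac{- \frac{192}{-6 + 8} - \frac{87}{15 + \left(-5\right)^{2} - -5}}{3} = \frac{- \frac{192}{2} - \frac{87}{15 + 25 + 5}}{3} = \frac{\left(-192\right) \frac{1}{2} - \frac{87}{45}}{3} = \frac{-96 - \frac{29}{15}}{3} = \frac{1}{3} \left(- \frac{1469}{15}\right) = - \frac{1469}{45} \approx -32.644$)
$p \left(162 + 330\right) = - \frac{1469 \left(162 + 330\right)}{45} = \left(- \frac{1469}{45}\right) 492 = - \frac{240916}{15}$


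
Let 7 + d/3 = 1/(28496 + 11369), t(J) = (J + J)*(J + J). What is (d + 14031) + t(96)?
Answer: 2028092013/39865 ≈ 50874.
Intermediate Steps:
t(J) = 4*J² (t(J) = (2*J)*(2*J) = 4*J²)
d = -837162/39865 (d = -21 + 3/(28496 + 11369) = -21 + 3/39865 = -837162/39865 ≈ -21.000)
(d + 14031) + t(96) = (-837162/39865 + 14031) + 4*96² = 558508653/39865 + 4*9216 = 558508653/39865 + 36864 = 2028092013/39865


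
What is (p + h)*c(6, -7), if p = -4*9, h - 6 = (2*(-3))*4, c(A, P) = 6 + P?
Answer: 54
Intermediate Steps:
h = -18 (h = 6 + (2*(-3))*4 = 6 - 6*4 = 6 - 24 = -18)
p = -36
(p + h)*c(6, -7) = (-36 - 18)*(6 - 7) = -54*(-1) = 54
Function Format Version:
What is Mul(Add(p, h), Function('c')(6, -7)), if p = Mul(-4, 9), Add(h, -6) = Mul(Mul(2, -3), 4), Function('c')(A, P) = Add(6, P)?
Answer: 54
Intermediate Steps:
h = -18 (h = Add(6, Mul(Mul(2, -3), 4)) = Add(6, Mul(-6, 4)) = Add(6, -24) = -18)
p = -36
Mul(Add(p, h), Function('c')(6, -7)) = Mul(Add(-36, -18), Add(6, -7)) = Mul(-54, -1) = 54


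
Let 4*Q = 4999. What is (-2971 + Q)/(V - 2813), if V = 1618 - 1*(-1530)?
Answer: -1377/268 ≈ -5.1381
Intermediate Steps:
Q = 4999/4 (Q = (¼)*4999 = 4999/4 ≈ 1249.8)
V = 3148 (V = 1618 + 1530 = 3148)
(-2971 + Q)/(V - 2813) = (-2971 + 4999/4)/(3148 - 2813) = -6885/4/335 = -6885/4*1/335 = -1377/268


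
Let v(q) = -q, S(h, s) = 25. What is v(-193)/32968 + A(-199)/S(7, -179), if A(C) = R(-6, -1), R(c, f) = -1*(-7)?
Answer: 235601/824200 ≈ 0.28585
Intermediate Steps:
R(c, f) = 7
A(C) = 7
v(-193)/32968 + A(-199)/S(7, -179) = -1*(-193)/32968 + 7/25 = 193*(1/32968) + 7*(1/25) = 193/32968 + 7/25 = 235601/824200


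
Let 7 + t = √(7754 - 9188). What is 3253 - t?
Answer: 3260 - I*√1434 ≈ 3260.0 - 37.868*I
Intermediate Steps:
t = -7 + I*√1434 (t = -7 + √(7754 - 9188) = -7 + √(-1434) = -7 + I*√1434 ≈ -7.0 + 37.868*I)
3253 - t = 3253 - (-7 + I*√1434) = 3253 + (7 - I*√1434) = 3260 - I*√1434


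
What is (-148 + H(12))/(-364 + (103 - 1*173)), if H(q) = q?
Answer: 68/217 ≈ 0.31336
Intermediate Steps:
(-148 + H(12))/(-364 + (103 - 1*173)) = (-148 + 12)/(-364 + (103 - 1*173)) = -136/(-364 + (103 - 173)) = -136/(-364 - 70) = -136/(-434) = -136*(-1/434) = 68/217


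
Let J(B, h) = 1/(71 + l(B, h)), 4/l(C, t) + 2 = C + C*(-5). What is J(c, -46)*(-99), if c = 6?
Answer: -429/307 ≈ -1.3974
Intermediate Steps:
l(C, t) = 4/(-2 - 4*C) (l(C, t) = 4/(-2 + (C + C*(-5))) = 4/(-2 + (C - 5*C)) = 4/(-2 - 4*C))
J(B, h) = 1/(71 - 2/(1 + 2*B))
J(c, -46)*(-99) = ((1 + 2*6)/(69 + 142*6))*(-99) = ((1 + 12)/(69 + 852))*(-99) = (13/921)*(-99) = -429/307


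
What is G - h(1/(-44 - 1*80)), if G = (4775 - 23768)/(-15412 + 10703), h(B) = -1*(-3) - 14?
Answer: 70792/4709 ≈ 15.033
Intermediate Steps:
h(B) = -11 (h(B) = 3 - 14 = -11)
G = 18993/4709 (G = -18993/(-4709) = -18993*(-1/4709) = 18993/4709 ≈ 4.0333)
G - h(1/(-44 - 1*80)) = 18993/4709 - 1*(-11) = 18993/4709 + 11 = 70792/4709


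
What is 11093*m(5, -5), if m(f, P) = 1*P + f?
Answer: 0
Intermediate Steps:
m(f, P) = P + f
11093*m(5, -5) = 11093*(-5 + 5) = 11093*0 = 0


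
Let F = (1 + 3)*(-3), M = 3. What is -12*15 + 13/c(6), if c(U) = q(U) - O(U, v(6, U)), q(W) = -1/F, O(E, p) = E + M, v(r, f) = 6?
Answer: -19416/107 ≈ -181.46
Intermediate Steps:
F = -12 (F = 4*(-3) = -12)
O(E, p) = 3 + E (O(E, p) = E + 3 = 3 + E)
q(W) = 1/12 (q(W) = -1/(-12) = -1*(-1/12) = 1/12)
c(U) = -35/12 - U (c(U) = 1/12 - (3 + U) = 1/12 + (-3 - U) = -35/12 - U)
-12*15 + 13/c(6) = -12*15 + 13/(-35/12 - 1*6) = -180 + 13/(-35/12 - 6) = -180 + 13/(-107/12) = -180 + 13*(-12/107) = -180 - 156/107 = -19416/107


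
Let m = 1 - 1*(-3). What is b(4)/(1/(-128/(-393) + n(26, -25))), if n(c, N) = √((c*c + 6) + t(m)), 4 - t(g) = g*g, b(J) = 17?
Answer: 2176/393 + 17*√670 ≈ 445.57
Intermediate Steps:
m = 4 (m = 1 + 3 = 4)
t(g) = 4 - g² (t(g) = 4 - g*g = 4 - g²)
n(c, N) = √(-6 + c²) (n(c, N) = √((c*c + 6) + (4 - 1*4²)) = √((c² + 6) + (4 - 1*16)) = √((6 + c²) + (4 - 16)) = √((6 + c²) - 12) = √(-6 + c²))
b(4)/(1/(-128/(-393) + n(26, -25))) = 17/(1/(-128/(-393) + √(-6 + 26²))) = 17/(1/(-128*(-1/393) + √(-6 + 676))) = 17/(1/(128/393 + √670)) = 17*(128/393 + √670) = 2176/393 + 17*√670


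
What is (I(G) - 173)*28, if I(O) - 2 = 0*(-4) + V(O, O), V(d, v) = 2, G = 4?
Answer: -4732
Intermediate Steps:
I(O) = 4 (I(O) = 2 + (0*(-4) + 2) = 2 + (0 + 2) = 2 + 2 = 4)
(I(G) - 173)*28 = (4 - 173)*28 = -169*28 = -4732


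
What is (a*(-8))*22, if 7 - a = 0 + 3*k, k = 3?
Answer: 352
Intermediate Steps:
a = -2 (a = 7 - (0 + 3*3) = 7 - (0 + 9) = 7 - 1*9 = 7 - 9 = -2)
(a*(-8))*22 = -2*(-8)*22 = 16*22 = 352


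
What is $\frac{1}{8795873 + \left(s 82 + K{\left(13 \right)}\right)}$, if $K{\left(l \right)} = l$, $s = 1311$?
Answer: $\frac{1}{8903388} \approx 1.1232 \cdot 10^{-7}$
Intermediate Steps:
$\frac{1}{8795873 + \left(s 82 + K{\left(13 \right)}\right)} = \frac{1}{8795873 + \left(1311 \cdot 82 + 13\right)} = \frac{1}{8795873 + \left(107502 + 13\right)} = \frac{1}{8795873 + 107515} = \frac{1}{8903388}$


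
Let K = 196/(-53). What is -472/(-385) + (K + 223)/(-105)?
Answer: -10561/12243 ≈ -0.86262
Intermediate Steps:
K = -196/53 (K = 196*(-1/53) = -196/53 ≈ -3.6981)
-472/(-385) + (K + 223)/(-105) = -472/(-385) + (-196/53 + 223)/(-105) = -472*(-1/385) + (11623/53)*(-1/105) = 472/385 - 11623/5565 = -10561/12243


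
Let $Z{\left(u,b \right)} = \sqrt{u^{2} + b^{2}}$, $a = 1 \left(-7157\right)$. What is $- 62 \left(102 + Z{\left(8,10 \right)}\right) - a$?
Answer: $833 - 124 \sqrt{41} \approx 39.013$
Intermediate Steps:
$a = -7157$
$Z{\left(u,b \right)} = \sqrt{b^{2} + u^{2}}$
$- 62 \left(102 + Z{\left(8,10 \right)}\right) - a = - 62 \left(102 + \sqrt{10^{2} + 8^{2}}\right) - -7157 = - 62 \left(102 + \sqrt{100 + 64}\right) + 7157 = - 62 \left(102 + \sqrt{164}\right) + 7157 = - 62 \left(102 + 2 \sqrt{41}\right) + 7157 = \left(-6324 - 124 \sqrt{41}\right) + 7157 = 833 - 124 \sqrt{41}$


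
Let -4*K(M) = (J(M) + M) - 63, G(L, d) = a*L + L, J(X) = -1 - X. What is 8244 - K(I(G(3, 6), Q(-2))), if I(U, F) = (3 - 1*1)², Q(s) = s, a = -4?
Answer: 8228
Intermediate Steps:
G(L, d) = -3*L (G(L, d) = -4*L + L = -3*L)
I(U, F) = 4 (I(U, F) = (3 - 1)² = 2² = 4)
K(M) = 16 (K(M) = -(((-1 - M) + M) - 63)/4 = -(-1 - 63)/4 = -¼*(-64) = 16)
8244 - K(I(G(3, 6), Q(-2))) = 8244 - 1*16 = 8244 - 16 = 8228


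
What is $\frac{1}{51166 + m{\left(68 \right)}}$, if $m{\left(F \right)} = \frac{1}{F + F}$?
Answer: $\frac{136}{6958577} \approx 1.9544 \cdot 10^{-5}$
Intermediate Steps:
$m{\left(F \right)} = \frac{1}{2 F}$
$\frac{1}{51166 + m{\left(68 \right)}} = \frac{1}{51166 + \frac{1}{2 \cdot 68}} = \frac{1}{51166 + \frac{1}{2} \cdot \frac{1}{68}} = \frac{1}{51166 + \frac{1}{136}} = \frac{1}{\frac{6958577}{136}} = \frac{136}{6958577}$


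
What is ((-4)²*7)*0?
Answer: 0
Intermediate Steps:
((-4)²*7)*0 = (16*7)*0 = 112*0 = 0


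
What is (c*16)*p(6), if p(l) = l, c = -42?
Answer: -4032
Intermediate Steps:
(c*16)*p(6) = -42*16*6 = -672*6 = -4032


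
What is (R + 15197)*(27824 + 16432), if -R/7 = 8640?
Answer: -2004044448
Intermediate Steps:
R = -60480 (R = -7*8640 = -60480)
(R + 15197)*(27824 + 16432) = (-60480 + 15197)*(27824 + 16432) = -45283*44256 = -2004044448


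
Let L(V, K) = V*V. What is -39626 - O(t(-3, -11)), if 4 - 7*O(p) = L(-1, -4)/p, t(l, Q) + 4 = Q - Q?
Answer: -1109545/28 ≈ -39627.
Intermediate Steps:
t(l, Q) = -4 (t(l, Q) = -4 + (Q - Q) = -4 + 0 = -4)
L(V, K) = V²
O(p) = 4/7 - 1/(7*p) (O(p) = 4/7 - (-1)²/(7*p) = 4/7 - 1/(7*p))
-39626 - O(t(-3, -11)) = -39626 - (-1 + 4*(-4))/(7*(-4)) = -39626 - (-1)*(-1 - 16)/(7*4) = -39626 - (-1)*(-17)/(7*4) = -39626 - 1*17/28 = -39626 - 17/28 = -1109545/28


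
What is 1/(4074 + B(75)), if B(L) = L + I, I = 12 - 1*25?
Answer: 1/4136 ≈ 0.00024178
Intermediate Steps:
I = -13 (I = 12 - 25 = -13)
B(L) = -13 + L (B(L) = L - 13 = -13 + L)
1/(4074 + B(75)) = 1/(4074 + (-13 + 75)) = 1/(4074 + 62) = 1/4136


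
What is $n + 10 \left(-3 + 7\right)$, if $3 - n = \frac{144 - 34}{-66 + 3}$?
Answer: $\frac{2819}{63} \approx 44.746$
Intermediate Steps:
$n = \frac{299}{63}$ ($n = 3 - \frac{144 - 34}{-66 + 3} = 3 - \frac{110}{-63} = 3 - 110 \left(- \frac{1}{63}\right) = 3 - - \frac{110}{63} = 3 + \frac{110}{63} = \frac{299}{63} \approx 4.746$)
$n + 10 \left(-3 + 7\right) = \frac{299}{63} + 10 \left(-3 + 7\right) = \frac{299}{63} + 10 \cdot 4 = \frac{299}{63} + 40 = \frac{2819}{63}$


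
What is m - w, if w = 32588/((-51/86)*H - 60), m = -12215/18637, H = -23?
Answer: 52182758611/74305719 ≈ 702.27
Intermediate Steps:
m = -12215/18637 (m = -12215*1/18637 = -12215/18637 ≈ -0.65542)
w = -2802568/3987 (w = 32588/(-51/86*(-23) - 60) = 32588/(1173/86 - 60) = 32588/(-3987/86) = 32588*(-86/3987) = -2802568/3987 ≈ -702.93)
m - w = -12215/18637 - 1*(-2802568/3987) = -12215/18637 + 2802568/3987 = 52182758611/74305719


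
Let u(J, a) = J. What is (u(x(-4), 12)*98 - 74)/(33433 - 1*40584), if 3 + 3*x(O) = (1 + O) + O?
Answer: 1202/21453 ≈ 0.056029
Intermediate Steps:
x(O) = -⅔ + 2*O/3 (x(O) = -1 + ((1 + O) + O)/3 = -1 + (1 + 2*O)/3 = -1 + (⅓ + 2*O/3) = -⅔ + 2*O/3)
(u(x(-4), 12)*98 - 74)/(33433 - 1*40584) = ((-⅔ + (⅔)*(-4))*98 - 74)/(33433 - 1*40584) = ((-⅔ - 8/3)*98 - 74)/(33433 - 40584) = (-10/3*98 - 74)/(-7151) = (-980/3 - 74)*(-1/7151) = -1202/3*(-1/7151) = 1202/21453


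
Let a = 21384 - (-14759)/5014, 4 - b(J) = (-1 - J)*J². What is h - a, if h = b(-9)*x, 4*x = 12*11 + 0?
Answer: -213791663/5014 ≈ -42639.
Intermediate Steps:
b(J) = 4 - J²*(-1 - J) (b(J) = 4 - (-1 - J)*J² = 4 - J²*(-1 - J))
x = 33 (x = (12*11 + 0)/4 = (132 + 0)/4 = (¼)*132 = 33)
a = 107234135/5014 (a = 21384 - (-14759)/5014 = 21384 - 1*(-14759/5014) = 21384 + 14759/5014 = 107234135/5014 ≈ 21387.)
h = -21252 (h = (4 + (-9)² + (-9)³)*33 = (4 + 81 - 729)*33 = -644*33 = -21252)
h - a = -21252 - 1*107234135/5014 = -21252 - 107234135/5014 = -213791663/5014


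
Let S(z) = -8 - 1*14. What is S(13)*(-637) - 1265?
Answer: 12749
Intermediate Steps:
S(z) = -22 (S(z) = -8 - 14 = -22)
S(13)*(-637) - 1265 = -22*(-637) - 1265 = 14014 - 1265 = 12749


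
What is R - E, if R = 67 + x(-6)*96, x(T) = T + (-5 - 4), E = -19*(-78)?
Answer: -2855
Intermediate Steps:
E = 1482
x(T) = -9 + T (x(T) = T - 9 = -9 + T)
R = -1373 (R = 67 + (-9 - 6)*96 = 67 - 15*96 = 67 - 1440 = -1373)
R - E = -1373 - 1*1482 = -1373 - 1482 = -2855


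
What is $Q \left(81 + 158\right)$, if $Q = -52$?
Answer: $-12428$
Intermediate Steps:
$Q \left(81 + 158\right) = - 52 \left(81 + 158\right) = \left(-52\right) 239 = -12428$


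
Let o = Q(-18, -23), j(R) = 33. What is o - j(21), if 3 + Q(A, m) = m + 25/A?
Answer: -1087/18 ≈ -60.389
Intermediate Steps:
Q(A, m) = -3 + m + 25/A (Q(A, m) = -3 + (m + 25/A) = -3 + m + 25/A)
o = -493/18 (o = -3 - 23 + 25/(-18) = -3 - 23 + 25*(-1/18) = -3 - 23 - 25/18 = -493/18 ≈ -27.389)
o - j(21) = -493/18 - 1*33 = -493/18 - 33 = -1087/18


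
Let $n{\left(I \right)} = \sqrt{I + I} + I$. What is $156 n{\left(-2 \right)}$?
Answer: $-312 + 312 i \approx -312.0 + 312.0 i$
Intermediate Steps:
$n{\left(I \right)} = I + \sqrt{2} \sqrt{I}$ ($n{\left(I \right)} = \sqrt{2 I} + I = \sqrt{2} \sqrt{I} + I = I + \sqrt{2} \sqrt{I}$)
$156 n{\left(-2 \right)} = 156 \left(-2 + \sqrt{2} \sqrt{-2}\right) = 156 \left(-2 + \sqrt{2} i \sqrt{2}\right) = 156 \left(-2 + 2 i\right) = -312 + 312 i$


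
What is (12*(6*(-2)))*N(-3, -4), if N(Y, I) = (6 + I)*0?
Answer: 0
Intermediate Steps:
N(Y, I) = 0
(12*(6*(-2)))*N(-3, -4) = (12*(6*(-2)))*0 = (12*(-12))*0 = -144*0 = 0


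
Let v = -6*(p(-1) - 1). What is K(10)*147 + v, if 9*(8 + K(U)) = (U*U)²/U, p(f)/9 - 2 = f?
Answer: 45328/3 ≈ 15109.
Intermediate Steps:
p(f) = 18 + 9*f
v = -48 (v = -6*((18 + 9*(-1)) - 1) = -6*((18 - 9) - 1) = -6*(9 - 1) = -6*8 = -48)
K(U) = -8 + U³/9 (K(U) = -8 + ((U*U)²/U)/9 = -8 + ((U²)²/U)/9 = -8 + (U⁴/U)/9 = -8 + U³/9)
K(10)*147 + v = (-8 + (⅑)*10³)*147 - 48 = (-8 + (⅑)*1000)*147 - 48 = (-8 + 1000/9)*147 - 48 = (928/9)*147 - 48 = 45472/3 - 48 = 45328/3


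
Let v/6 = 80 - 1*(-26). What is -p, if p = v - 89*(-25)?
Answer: -2861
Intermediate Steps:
v = 636 (v = 6*(80 - 1*(-26)) = 6*(80 + 26) = 6*106 = 636)
p = 2861 (p = 636 - 89*(-25) = 636 + 2225 = 2861)
-p = -1*2861 = -2861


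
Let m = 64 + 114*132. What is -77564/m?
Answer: -19391/3778 ≈ -5.1326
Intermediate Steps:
m = 15112 (m = 64 + 15048 = 15112)
-77564/m = -77564/15112 = -77564*1/15112 = -19391/3778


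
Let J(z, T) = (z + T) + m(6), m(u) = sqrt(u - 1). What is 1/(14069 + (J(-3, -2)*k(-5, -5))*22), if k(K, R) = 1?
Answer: 1269/17713751 - 2*sqrt(5)/17713751 ≈ 7.1387e-5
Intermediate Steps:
m(u) = sqrt(-1 + u)
J(z, T) = T + z + sqrt(5) (J(z, T) = (z + T) + sqrt(-1 + 6) = (T + z) + sqrt(5) = T + z + sqrt(5))
1/(14069 + (J(-3, -2)*k(-5, -5))*22) = 1/(14069 + ((-2 - 3 + sqrt(5))*1)*22) = 1/(14069 + ((-5 + sqrt(5))*1)*22) = 1/(14069 + (-5 + sqrt(5))*22) = 1/(14069 + (-110 + 22*sqrt(5))) = 1/(13959 + 22*sqrt(5))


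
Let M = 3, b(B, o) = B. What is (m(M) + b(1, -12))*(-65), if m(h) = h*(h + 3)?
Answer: -1235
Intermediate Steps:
m(h) = h*(3 + h)
(m(M) + b(1, -12))*(-65) = (3*(3 + 3) + 1)*(-65) = (3*6 + 1)*(-65) = (18 + 1)*(-65) = 19*(-65) = -1235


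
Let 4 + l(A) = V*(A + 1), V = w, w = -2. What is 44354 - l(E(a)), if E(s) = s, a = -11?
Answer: 44338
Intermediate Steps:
V = -2
l(A) = -6 - 2*A (l(A) = -4 - 2*(A + 1) = -4 - 2*(1 + A) = -4 + (-2 - 2*A) = -6 - 2*A)
44354 - l(E(a)) = 44354 - (-6 - 2*(-11)) = 44354 - (-6 + 22) = 44354 - 1*16 = 44354 - 16 = 44338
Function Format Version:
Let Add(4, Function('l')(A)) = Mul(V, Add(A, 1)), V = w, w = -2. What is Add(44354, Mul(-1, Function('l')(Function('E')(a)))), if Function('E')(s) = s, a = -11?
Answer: 44338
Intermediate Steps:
V = -2
Function('l')(A) = Add(-6, Mul(-2, A)) (Function('l')(A) = Add(-4, Mul(-2, Add(A, 1))) = Add(-4, Mul(-2, Add(1, A))) = Add(-4, Add(-2, Mul(-2, A))) = Add(-6, Mul(-2, A)))
Add(44354, Mul(-1, Function('l')(Function('E')(a)))) = Add(44354, Mul(-1, Add(-6, Mul(-2, -11)))) = Add(44354, Mul(-1, Add(-6, 22))) = Add(44354, Mul(-1, 16)) = Add(44354, -16) = 44338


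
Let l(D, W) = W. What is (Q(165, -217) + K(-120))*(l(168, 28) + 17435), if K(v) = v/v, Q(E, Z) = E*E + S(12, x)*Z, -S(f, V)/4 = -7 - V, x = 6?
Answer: 278395146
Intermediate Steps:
S(f, V) = 28 + 4*V (S(f, V) = -4*(-7 - V) = 28 + 4*V)
Q(E, Z) = E² + 52*Z (Q(E, Z) = E*E + (28 + 4*6)*Z = E² + (28 + 24)*Z = E² + 52*Z)
K(v) = 1
(Q(165, -217) + K(-120))*(l(168, 28) + 17435) = ((165² + 52*(-217)) + 1)*(28 + 17435) = ((27225 - 11284) + 1)*17463 = (15941 + 1)*17463 = 15942*17463 = 278395146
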